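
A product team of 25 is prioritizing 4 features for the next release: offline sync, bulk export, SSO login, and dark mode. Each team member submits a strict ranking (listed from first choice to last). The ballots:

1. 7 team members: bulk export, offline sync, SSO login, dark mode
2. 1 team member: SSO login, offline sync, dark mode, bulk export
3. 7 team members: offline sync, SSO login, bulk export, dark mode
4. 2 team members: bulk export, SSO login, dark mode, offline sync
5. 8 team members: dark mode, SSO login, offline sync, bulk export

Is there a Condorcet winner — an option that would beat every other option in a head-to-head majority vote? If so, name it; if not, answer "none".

offline sync vs bulk export: 16–9 for offline sync.
offline sync vs SSO login: 14–11 for offline sync.
offline sync vs dark mode: 15–10 for offline sync.
offline sync beats every other option head-to-head.

offline sync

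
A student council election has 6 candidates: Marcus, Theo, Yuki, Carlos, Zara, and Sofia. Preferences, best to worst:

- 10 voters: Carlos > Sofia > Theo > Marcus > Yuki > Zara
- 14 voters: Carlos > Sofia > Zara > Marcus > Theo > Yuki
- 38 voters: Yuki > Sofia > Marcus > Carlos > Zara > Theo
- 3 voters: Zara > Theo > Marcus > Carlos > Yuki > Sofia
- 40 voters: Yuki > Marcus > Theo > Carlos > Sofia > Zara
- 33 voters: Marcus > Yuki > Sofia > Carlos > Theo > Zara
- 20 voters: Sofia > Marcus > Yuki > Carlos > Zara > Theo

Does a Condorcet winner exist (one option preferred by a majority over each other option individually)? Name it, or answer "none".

Checking pairwise contests:
Sofia beats Marcus 82–76.
Marcus beats Theo 145–13.
Marcus beats Yuki 80–78.
Marcus beats Carlos 134–24.
Marcus beats Zara 141–17.
Yuki beats Sofia 114–44.
Every option loses at least one head-to-head, so there is no Condorcet winner.

none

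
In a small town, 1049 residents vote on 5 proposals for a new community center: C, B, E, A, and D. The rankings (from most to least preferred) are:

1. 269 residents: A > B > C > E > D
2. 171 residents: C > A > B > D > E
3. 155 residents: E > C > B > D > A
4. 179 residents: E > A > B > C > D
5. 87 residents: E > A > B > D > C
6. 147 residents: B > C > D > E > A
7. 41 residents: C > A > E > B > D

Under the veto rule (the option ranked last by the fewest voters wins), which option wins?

B

Last-place votes: C 87, B 0, E 171, A 302, D 489.
B is ranked last by the fewest voters, so B wins.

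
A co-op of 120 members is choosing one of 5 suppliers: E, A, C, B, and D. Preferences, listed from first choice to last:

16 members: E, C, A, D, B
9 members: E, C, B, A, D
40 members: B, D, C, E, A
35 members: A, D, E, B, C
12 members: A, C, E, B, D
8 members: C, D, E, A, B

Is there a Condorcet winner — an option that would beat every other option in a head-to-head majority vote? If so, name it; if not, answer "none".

none

Checking pairwise contests:
D beats E 83–37.
E beats A 73–47.
B beats C 75–45.
E beats B 80–40.
A beats D 72–48.
Every option loses at least one head-to-head, so there is no Condorcet winner.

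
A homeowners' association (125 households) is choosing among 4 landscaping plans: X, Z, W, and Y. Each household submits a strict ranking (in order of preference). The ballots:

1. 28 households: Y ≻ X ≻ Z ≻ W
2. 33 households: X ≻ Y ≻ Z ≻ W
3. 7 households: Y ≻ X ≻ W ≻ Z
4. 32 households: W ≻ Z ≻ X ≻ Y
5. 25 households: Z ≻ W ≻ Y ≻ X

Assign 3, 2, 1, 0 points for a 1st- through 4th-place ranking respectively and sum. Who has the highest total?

X

X: 28·2 + 33·3 + 7·2 + 32·1 + 25·0 = 201
Z: 28·1 + 33·1 + 7·0 + 32·2 + 25·3 = 200
W: 28·0 + 33·0 + 7·1 + 32·3 + 25·2 = 153
Y: 28·3 + 33·2 + 7·3 + 32·0 + 25·1 = 196
X has the highest Borda score (201).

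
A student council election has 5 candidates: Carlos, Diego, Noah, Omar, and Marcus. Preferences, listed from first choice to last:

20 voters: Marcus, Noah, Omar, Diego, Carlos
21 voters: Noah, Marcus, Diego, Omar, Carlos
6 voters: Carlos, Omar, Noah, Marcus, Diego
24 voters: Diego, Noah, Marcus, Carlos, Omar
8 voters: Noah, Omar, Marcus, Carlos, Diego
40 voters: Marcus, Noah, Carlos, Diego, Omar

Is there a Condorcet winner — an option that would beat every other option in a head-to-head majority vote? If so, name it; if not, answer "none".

Marcus vs Carlos: 113–6 for Marcus.
Marcus vs Diego: 95–24 for Marcus.
Marcus vs Noah: 60–59 for Marcus.
Marcus vs Omar: 105–14 for Marcus.
Marcus beats every other option head-to-head.

Marcus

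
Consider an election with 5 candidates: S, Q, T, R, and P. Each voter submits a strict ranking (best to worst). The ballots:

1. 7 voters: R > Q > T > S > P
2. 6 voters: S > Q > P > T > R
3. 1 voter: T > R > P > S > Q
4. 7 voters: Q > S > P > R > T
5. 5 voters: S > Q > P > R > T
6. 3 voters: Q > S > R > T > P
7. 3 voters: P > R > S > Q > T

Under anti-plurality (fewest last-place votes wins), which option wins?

S

Last-place votes: S 0, Q 1, T 15, R 6, P 10.
S is ranked last by the fewest voters, so S wins.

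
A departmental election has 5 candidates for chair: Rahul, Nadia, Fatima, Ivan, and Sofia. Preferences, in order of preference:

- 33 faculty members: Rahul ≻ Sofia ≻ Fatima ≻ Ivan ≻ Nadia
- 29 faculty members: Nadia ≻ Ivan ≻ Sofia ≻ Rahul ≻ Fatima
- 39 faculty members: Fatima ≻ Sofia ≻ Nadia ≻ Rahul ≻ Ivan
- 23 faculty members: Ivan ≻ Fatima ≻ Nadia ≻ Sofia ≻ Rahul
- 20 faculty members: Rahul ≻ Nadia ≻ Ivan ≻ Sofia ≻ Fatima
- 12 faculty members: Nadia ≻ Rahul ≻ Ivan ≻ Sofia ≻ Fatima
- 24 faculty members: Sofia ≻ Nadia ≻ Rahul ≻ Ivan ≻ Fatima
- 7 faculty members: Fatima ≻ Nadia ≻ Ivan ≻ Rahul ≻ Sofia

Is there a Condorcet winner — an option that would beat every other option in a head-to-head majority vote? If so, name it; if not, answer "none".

Sofia

Sofia vs Rahul: 115–72 for Sofia.
Sofia vs Nadia: 96–91 for Sofia.
Sofia vs Fatima: 118–69 for Sofia.
Sofia vs Ivan: 96–91 for Sofia.
Sofia beats every other option head-to-head.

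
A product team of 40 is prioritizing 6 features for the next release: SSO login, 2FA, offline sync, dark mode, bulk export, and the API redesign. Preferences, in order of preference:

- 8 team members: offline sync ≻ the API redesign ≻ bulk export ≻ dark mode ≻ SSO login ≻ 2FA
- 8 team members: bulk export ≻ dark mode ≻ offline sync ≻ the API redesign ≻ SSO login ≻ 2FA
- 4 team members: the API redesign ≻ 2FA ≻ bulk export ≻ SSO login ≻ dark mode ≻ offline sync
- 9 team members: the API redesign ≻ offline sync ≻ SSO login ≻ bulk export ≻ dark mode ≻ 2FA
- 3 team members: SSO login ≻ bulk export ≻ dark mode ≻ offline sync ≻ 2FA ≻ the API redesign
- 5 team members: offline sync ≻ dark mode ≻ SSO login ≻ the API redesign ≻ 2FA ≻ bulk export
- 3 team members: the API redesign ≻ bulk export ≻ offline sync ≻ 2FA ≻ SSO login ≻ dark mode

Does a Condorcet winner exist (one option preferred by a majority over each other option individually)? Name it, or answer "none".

offline sync

offline sync vs SSO login: 33–7 for offline sync.
offline sync vs 2FA: 36–4 for offline sync.
offline sync vs dark mode: 25–15 for offline sync.
offline sync vs bulk export: 22–18 for offline sync.
offline sync vs the API redesign: 24–16 for offline sync.
offline sync beats every other option head-to-head.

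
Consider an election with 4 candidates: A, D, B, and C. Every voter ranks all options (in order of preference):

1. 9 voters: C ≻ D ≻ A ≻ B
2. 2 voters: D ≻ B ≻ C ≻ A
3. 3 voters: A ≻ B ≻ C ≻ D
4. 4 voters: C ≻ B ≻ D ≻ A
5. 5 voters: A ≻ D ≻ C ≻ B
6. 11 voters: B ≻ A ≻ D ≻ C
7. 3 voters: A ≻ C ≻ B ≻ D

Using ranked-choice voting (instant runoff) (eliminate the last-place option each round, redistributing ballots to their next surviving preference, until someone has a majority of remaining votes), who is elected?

C

Round 1: A 11, D 2, B 11, C 13. Eliminate D.
Round 2: A 11, B 13, C 13. Eliminate A.
Round 3: B 16, C 21. C has a majority.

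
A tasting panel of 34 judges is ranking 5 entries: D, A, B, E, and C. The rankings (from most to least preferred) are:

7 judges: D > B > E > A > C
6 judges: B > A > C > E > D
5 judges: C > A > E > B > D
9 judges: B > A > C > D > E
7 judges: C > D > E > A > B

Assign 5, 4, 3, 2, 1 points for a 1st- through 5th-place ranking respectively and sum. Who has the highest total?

B

D: 7·5 + 6·1 + 5·1 + 9·2 + 7·4 = 92
A: 7·2 + 6·4 + 5·4 + 9·4 + 7·2 = 108
B: 7·4 + 6·5 + 5·2 + 9·5 + 7·1 = 120
E: 7·3 + 6·2 + 5·3 + 9·1 + 7·3 = 78
C: 7·1 + 6·3 + 5·5 + 9·3 + 7·5 = 112
B has the highest Borda score (120).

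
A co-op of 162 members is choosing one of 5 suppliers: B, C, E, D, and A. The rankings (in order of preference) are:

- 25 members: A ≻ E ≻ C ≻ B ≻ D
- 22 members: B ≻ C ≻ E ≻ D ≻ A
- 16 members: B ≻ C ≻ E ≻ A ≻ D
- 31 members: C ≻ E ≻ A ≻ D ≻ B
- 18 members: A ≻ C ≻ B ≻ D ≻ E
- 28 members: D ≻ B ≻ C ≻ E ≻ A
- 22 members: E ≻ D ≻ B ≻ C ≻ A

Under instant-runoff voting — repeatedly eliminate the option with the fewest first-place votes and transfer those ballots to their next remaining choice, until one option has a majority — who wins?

A

Round 1: B 38, C 31, E 22, D 28, A 43. Eliminate E.
Round 2: B 38, C 31, D 50, A 43. Eliminate C.
Round 3: B 38, D 50, A 74. Eliminate B.
Round 4: D 72, A 90. A has a majority.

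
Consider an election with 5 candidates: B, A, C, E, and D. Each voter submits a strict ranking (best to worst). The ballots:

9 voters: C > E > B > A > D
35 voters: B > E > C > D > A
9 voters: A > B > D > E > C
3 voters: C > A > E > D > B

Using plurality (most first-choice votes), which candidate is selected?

B

First-place votes: B 35, A 9, C 12, E 0, D 0.
B has the most first-place votes.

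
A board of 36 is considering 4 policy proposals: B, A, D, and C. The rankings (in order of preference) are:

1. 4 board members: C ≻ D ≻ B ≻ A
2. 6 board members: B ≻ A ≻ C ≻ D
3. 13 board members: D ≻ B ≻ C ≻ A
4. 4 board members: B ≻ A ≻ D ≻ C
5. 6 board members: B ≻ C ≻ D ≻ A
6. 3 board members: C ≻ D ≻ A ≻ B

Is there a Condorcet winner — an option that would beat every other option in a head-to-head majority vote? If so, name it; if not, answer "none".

none

Checking pairwise contests:
D beats B 20–16.
B beats A 33–3.
C beats D 19–17.
B beats C 29–7.
Every option loses at least one head-to-head, so there is no Condorcet winner.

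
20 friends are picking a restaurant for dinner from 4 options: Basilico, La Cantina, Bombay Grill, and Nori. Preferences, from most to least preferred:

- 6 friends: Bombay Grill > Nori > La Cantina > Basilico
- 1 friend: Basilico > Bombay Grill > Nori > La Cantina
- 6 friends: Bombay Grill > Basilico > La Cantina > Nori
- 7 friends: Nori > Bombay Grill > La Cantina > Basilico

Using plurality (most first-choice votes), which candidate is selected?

Bombay Grill

First-place votes: Basilico 1, La Cantina 0, Bombay Grill 12, Nori 7.
Bombay Grill has the most first-place votes.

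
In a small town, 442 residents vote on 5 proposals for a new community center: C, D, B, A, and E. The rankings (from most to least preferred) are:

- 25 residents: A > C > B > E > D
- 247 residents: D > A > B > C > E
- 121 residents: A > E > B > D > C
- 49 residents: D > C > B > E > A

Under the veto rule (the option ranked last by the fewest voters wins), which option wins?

B

Last-place votes: C 121, D 25, B 0, A 49, E 247.
B is ranked last by the fewest voters, so B wins.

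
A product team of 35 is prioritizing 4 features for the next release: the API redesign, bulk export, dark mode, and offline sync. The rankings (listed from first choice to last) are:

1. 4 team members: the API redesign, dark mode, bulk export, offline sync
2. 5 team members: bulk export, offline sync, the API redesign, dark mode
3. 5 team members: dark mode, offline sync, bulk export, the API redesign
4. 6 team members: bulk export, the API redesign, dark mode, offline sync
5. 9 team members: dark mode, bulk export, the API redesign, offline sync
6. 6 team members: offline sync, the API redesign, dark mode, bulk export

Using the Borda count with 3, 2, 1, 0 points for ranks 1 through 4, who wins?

dark mode

the API redesign: 4·3 + 5·1 + 5·0 + 6·2 + 9·1 + 6·2 = 50
bulk export: 4·1 + 5·3 + 5·1 + 6·3 + 9·2 + 6·0 = 60
dark mode: 4·2 + 5·0 + 5·3 + 6·1 + 9·3 + 6·1 = 62
offline sync: 4·0 + 5·2 + 5·2 + 6·0 + 9·0 + 6·3 = 38
dark mode has the highest Borda score (62).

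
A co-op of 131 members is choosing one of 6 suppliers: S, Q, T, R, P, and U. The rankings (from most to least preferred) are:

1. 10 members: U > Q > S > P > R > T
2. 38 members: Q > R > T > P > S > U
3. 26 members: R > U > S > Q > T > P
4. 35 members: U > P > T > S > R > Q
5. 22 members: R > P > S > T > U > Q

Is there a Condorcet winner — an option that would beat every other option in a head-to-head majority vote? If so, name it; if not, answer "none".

R vs S: 86–45 for R.
R vs Q: 83–48 for R.
R vs T: 96–35 for R.
R vs P: 86–45 for R.
R vs U: 86–45 for R.
R beats every other option head-to-head.

R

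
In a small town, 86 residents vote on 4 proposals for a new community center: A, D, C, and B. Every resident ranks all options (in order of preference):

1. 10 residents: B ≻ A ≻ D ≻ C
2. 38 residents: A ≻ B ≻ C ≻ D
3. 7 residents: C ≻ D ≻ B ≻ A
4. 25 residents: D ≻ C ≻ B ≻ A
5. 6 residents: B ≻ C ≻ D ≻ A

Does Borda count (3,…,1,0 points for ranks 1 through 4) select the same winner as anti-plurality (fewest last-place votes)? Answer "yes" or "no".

yes

Borda — scores: A 134, D 105, C 121, B 156. Winner: B.
Anti-plurality — last-place votes: A 38, D 38, C 10, B 0. Winner: B.
The two methods agree.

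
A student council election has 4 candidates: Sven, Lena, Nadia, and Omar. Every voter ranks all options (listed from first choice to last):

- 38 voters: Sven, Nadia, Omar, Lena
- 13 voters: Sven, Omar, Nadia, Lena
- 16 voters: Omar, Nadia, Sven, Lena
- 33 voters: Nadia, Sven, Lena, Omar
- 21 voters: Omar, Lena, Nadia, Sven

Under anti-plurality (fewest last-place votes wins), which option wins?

Nadia

Last-place votes: Sven 21, Lena 67, Nadia 0, Omar 33.
Nadia is ranked last by the fewest voters, so Nadia wins.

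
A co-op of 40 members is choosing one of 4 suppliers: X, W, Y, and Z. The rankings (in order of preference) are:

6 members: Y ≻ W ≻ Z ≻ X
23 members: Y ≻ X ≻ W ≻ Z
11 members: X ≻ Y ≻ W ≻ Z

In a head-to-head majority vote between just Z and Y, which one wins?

Y

Voters preferring Z to Y: 0; preferring Y to Z: 40.
Y wins the head-to-head.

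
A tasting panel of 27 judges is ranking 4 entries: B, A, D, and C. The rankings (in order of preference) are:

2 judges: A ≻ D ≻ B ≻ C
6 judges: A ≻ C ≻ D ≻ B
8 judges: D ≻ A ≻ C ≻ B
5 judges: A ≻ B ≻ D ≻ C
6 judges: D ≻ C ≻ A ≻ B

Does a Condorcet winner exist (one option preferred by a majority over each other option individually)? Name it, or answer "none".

D

D vs B: 22–5 for D.
D vs A: 14–13 for D.
D vs C: 21–6 for D.
D beats every other option head-to-head.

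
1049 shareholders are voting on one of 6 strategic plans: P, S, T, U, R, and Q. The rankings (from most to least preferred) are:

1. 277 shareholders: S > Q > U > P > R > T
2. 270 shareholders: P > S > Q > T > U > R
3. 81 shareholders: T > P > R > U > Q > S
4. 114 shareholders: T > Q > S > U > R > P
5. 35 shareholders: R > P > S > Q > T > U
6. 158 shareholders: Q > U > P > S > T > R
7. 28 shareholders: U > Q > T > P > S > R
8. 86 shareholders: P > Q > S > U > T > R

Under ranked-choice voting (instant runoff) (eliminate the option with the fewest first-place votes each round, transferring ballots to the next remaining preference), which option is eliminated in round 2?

Round 1: P 356, S 277, T 195, U 28, R 35, Q 158. Eliminate U.
Round 2: P 356, S 277, T 195, R 35, Q 186. Eliminate R.

R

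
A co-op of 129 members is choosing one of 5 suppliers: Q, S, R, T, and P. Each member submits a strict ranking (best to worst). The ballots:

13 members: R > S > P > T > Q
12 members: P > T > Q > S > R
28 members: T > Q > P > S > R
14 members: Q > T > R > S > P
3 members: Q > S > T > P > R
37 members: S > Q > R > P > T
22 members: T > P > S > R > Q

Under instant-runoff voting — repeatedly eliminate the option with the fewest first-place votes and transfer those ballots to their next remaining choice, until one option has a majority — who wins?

Round 1: Q 17, S 37, R 13, T 50, P 12. Eliminate P.
Round 2: Q 17, S 37, R 13, T 62. Eliminate R.
Round 3: Q 17, S 50, T 62. Eliminate Q.
Round 4: S 53, T 76. T has a majority.

T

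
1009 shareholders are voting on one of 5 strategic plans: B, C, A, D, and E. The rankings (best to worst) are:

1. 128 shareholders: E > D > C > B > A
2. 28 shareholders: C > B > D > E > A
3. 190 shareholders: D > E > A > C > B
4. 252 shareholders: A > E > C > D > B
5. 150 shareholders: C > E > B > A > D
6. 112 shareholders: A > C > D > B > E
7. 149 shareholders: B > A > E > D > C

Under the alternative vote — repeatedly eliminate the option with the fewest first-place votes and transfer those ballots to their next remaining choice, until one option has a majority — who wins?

Round 1: B 149, C 178, A 364, D 190, E 128. Eliminate E.
Round 2: B 149, C 178, A 364, D 318. Eliminate B.
Round 3: C 178, A 513, D 318. A has a majority.

A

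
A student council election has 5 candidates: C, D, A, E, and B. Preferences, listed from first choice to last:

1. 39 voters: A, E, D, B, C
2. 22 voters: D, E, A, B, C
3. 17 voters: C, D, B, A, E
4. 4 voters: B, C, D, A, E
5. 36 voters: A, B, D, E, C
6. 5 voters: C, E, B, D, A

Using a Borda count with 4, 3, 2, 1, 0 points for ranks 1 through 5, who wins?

A

C: 39·0 + 22·0 + 17·4 + 4·3 + 36·0 + 5·4 = 100
D: 39·2 + 22·4 + 17·3 + 4·2 + 36·2 + 5·1 = 302
A: 39·4 + 22·2 + 17·1 + 4·1 + 36·4 + 5·0 = 365
E: 39·3 + 22·3 + 17·0 + 4·0 + 36·1 + 5·3 = 234
B: 39·1 + 22·1 + 17·2 + 4·4 + 36·3 + 5·2 = 229
A has the highest Borda score (365).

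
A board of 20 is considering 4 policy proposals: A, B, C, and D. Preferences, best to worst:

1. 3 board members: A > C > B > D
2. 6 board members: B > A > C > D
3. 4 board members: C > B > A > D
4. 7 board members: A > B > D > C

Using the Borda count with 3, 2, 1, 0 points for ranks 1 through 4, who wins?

A

A: 3·3 + 6·2 + 4·1 + 7·3 = 46
B: 3·1 + 6·3 + 4·2 + 7·2 = 43
C: 3·2 + 6·1 + 4·3 + 7·0 = 24
D: 3·0 + 6·0 + 4·0 + 7·1 = 7
A has the highest Borda score (46).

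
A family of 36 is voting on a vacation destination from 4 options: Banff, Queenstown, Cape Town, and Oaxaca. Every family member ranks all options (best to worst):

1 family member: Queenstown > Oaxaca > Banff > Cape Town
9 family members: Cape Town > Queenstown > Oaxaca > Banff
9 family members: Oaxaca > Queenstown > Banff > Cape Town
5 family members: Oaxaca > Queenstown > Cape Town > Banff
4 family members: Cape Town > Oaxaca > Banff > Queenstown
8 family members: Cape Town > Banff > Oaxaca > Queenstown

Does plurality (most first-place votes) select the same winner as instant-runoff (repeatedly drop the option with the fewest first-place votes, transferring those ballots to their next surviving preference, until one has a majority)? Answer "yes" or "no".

yes

Plurality — first-place votes: Banff 0, Queenstown 1, Cape Town 21, Oaxaca 14. Winner: Cape Town.
Instant-runoff — R1 Banff 0, Queenstown 1, Cape Town 21, Oaxaca 14 (Cape Town winner). Winner: Cape Town.
The two methods agree.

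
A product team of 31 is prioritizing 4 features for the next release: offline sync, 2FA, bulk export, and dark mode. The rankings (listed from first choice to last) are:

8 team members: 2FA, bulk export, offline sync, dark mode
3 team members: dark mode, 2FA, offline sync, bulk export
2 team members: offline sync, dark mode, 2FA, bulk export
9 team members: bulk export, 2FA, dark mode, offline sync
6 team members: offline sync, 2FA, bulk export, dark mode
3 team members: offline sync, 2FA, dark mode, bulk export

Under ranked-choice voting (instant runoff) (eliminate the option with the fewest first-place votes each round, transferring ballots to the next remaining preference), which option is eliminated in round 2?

Round 1: offline sync 11, 2FA 8, bulk export 9, dark mode 3. Eliminate dark mode.
Round 2: offline sync 11, 2FA 11, bulk export 9. Eliminate bulk export.

bulk export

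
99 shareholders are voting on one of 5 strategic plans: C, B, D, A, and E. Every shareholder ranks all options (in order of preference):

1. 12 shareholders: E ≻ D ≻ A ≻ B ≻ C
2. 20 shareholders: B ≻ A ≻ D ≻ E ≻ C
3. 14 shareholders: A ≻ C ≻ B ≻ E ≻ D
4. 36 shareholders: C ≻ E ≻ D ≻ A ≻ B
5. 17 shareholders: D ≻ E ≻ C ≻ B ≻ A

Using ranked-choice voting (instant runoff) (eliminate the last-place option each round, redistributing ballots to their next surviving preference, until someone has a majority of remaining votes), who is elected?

C

Round 1: C 36, B 20, D 17, A 14, E 12. Eliminate E.
Round 2: C 36, B 20, D 29, A 14. Eliminate A.
Round 3: C 50, B 20, D 29. C has a majority.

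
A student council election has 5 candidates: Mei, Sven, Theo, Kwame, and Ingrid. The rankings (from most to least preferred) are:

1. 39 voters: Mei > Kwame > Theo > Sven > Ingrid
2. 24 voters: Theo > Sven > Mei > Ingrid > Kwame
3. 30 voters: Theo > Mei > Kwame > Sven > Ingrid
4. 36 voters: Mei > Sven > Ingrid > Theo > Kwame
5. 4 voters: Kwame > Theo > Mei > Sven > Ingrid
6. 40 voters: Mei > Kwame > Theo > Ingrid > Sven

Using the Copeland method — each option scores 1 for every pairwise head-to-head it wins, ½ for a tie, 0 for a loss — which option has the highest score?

Mei

Mei: beats Sven, Theo, Kwame, and Ingrid → score 4.
Sven: beats Ingrid; loses to Mei, Theo, and Kwame → score 1.
Theo: beats Sven, Kwame, and Ingrid; loses to Mei → score 3.
Kwame: beats Sven and Ingrid; loses to Mei and Theo → score 2.
Ingrid: loses to Mei, Sven, Theo, and Kwame → score 0.
Mei has the best pairwise record.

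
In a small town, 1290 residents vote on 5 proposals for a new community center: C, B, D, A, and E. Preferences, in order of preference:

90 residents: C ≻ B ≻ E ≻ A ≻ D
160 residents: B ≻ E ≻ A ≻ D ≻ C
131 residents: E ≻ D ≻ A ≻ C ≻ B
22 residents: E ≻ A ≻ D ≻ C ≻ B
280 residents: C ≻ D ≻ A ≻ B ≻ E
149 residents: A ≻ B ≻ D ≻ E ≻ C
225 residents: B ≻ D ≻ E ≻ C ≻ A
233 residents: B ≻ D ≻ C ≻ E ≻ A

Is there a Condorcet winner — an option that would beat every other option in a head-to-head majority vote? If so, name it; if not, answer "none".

B vs C: 767–523 for B.
B vs D: 857–433 for B.
B vs A: 708–582 for B.
B vs E: 1137–153 for B.
B beats every other option head-to-head.

B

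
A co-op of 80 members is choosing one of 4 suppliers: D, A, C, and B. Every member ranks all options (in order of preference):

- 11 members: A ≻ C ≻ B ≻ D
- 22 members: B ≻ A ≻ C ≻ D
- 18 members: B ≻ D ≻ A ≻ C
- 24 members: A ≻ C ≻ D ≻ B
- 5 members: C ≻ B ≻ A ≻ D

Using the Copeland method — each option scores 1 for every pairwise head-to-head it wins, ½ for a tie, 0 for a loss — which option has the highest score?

D: loses to A, C, and B → score 0.
A: beats D and C; loses to B → score 2.
C: beats D; ties B; loses to A → score 1.5.
B: beats D and A; ties C → score 2.5.
B has the best pairwise record.

B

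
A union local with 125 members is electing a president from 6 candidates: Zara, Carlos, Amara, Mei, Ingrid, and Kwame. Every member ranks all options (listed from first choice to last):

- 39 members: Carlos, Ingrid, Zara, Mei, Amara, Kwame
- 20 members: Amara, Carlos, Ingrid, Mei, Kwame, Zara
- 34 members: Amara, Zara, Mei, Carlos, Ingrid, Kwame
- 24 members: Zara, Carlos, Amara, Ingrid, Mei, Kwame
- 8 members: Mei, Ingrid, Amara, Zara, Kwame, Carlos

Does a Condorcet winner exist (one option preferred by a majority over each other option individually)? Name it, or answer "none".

Checking pairwise contests:
Ingrid beats Zara 67–58.
Zara beats Carlos 66–59.
Zara beats Amara 63–62.
Zara beats Mei 97–28.
Carlos beats Ingrid 117–8.
Zara beats Kwame 105–20.
Every option loses at least one head-to-head, so there is no Condorcet winner.

none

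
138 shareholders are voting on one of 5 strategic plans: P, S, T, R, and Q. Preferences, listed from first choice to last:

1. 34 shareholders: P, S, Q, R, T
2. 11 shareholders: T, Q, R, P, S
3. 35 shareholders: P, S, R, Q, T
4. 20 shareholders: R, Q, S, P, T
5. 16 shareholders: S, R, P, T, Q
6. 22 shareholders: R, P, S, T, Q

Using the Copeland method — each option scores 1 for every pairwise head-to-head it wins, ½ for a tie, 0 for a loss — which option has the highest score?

P

P: beats S, T, and Q; ties R → score 3.5.
S: beats T, R, and Q; loses to P → score 3.
T: loses to P, S, R, and Q → score 0.
R: beats T and Q; ties P; loses to S → score 2.5.
Q: beats T; loses to P, S, and R → score 1.
P has the best pairwise record.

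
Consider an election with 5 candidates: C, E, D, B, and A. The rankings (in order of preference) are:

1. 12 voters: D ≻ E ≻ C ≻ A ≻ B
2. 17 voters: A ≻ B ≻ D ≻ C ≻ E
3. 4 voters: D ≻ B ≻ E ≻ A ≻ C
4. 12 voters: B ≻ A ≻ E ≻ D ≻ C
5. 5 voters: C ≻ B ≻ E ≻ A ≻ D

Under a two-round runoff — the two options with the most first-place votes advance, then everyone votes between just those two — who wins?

A

Round 1 first-place votes: C 5, E 0, D 16, B 12, A 17.
A and D advance.
Runoff: A is preferred to D by 34 voters; D by 16.
A wins the runoff.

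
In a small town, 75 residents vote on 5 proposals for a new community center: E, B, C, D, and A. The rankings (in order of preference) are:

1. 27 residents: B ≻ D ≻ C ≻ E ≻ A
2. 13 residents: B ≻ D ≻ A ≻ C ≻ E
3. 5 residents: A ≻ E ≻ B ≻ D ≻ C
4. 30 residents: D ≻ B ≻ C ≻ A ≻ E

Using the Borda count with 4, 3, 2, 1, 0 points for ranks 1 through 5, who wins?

E: 27·1 + 13·0 + 5·3 + 30·0 = 42
B: 27·4 + 13·4 + 5·2 + 30·3 = 260
C: 27·2 + 13·1 + 5·0 + 30·2 = 127
D: 27·3 + 13·3 + 5·1 + 30·4 = 245
A: 27·0 + 13·2 + 5·4 + 30·1 = 76
B has the highest Borda score (260).

B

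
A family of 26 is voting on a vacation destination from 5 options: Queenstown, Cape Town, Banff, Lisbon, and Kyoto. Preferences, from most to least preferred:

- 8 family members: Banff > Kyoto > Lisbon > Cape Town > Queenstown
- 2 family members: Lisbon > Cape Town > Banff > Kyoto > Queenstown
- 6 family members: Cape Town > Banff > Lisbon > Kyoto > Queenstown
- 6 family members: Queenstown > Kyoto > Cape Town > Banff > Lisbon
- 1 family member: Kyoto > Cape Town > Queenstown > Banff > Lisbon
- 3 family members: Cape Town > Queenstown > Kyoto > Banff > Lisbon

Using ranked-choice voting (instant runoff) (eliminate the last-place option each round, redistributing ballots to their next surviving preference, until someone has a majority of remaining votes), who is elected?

Round 1: Queenstown 6, Cape Town 9, Banff 8, Lisbon 2, Kyoto 1. Eliminate Kyoto.
Round 2: Queenstown 6, Cape Town 10, Banff 8, Lisbon 2. Eliminate Lisbon.
Round 3: Queenstown 6, Cape Town 12, Banff 8. Eliminate Queenstown.
Round 4: Cape Town 18, Banff 8. Cape Town has a majority.

Cape Town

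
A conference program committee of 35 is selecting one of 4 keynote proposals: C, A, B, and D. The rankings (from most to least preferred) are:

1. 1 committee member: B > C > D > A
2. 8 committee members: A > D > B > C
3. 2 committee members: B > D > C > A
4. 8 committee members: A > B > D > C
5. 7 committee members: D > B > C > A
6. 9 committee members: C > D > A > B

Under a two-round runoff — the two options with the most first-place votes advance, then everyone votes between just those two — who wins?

C

Round 1 first-place votes: C 9, A 16, B 3, D 7.
A and C advance.
Runoff: A is preferred to C by 16 voters; C by 19.
C wins the runoff.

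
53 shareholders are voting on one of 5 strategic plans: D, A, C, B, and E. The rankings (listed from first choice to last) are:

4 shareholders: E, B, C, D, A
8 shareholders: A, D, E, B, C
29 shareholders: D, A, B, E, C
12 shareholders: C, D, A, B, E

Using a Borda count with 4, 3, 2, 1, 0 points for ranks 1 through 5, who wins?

D: 4·1 + 8·3 + 29·4 + 12·3 = 180
A: 4·0 + 8·4 + 29·3 + 12·2 = 143
C: 4·2 + 8·0 + 29·0 + 12·4 = 56
B: 4·3 + 8·1 + 29·2 + 12·1 = 90
E: 4·4 + 8·2 + 29·1 + 12·0 = 61
D has the highest Borda score (180).

D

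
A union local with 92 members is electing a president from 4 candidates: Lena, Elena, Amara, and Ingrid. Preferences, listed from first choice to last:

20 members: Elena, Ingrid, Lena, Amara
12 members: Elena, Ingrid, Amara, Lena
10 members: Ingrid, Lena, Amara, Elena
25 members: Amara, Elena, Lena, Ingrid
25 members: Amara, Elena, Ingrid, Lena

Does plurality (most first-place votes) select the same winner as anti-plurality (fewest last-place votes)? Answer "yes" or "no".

Plurality — first-place votes: Lena 0, Elena 32, Amara 50, Ingrid 10. Winner: Amara.
Anti-plurality — last-place votes: Lena 37, Elena 10, Amara 20, Ingrid 25. Winner: Elena.
The two methods disagree.

no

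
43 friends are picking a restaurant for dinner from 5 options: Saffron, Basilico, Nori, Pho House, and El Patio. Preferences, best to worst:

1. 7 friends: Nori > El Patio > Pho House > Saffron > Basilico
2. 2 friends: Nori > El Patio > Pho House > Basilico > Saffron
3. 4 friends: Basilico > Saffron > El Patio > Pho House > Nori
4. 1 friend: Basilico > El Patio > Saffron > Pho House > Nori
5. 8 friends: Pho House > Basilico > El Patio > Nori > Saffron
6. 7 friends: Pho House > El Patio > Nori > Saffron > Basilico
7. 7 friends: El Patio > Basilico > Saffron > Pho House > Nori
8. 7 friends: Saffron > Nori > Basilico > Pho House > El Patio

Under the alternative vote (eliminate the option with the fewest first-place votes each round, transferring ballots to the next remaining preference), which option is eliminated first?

Round 1: Saffron 7, Basilico 5, Nori 9, Pho House 15, El Patio 7. Eliminate Basilico.

Basilico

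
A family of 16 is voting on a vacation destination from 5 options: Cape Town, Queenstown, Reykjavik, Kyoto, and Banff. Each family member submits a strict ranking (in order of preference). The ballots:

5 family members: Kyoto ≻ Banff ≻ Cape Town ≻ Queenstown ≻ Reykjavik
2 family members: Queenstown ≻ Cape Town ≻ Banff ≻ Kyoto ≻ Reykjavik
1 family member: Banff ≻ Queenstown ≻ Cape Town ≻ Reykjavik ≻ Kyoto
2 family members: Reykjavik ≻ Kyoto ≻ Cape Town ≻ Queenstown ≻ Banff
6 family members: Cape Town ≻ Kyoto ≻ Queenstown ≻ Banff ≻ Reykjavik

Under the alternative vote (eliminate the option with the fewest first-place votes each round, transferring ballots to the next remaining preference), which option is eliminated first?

Round 1: Cape Town 6, Queenstown 2, Reykjavik 2, Kyoto 5, Banff 1. Eliminate Banff.

Banff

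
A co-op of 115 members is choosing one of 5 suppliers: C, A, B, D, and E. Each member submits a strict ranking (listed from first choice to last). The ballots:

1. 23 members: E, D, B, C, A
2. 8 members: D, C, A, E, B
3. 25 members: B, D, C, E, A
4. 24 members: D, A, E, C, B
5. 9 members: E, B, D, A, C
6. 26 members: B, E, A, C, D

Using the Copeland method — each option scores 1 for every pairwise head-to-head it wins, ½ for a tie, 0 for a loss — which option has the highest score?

E

C: loses to A, B, D, and E → score 0.
A: beats C; loses to B, D, and E → score 1.
B: beats C, A, and D; loses to E → score 3.
D: beats C and A; loses to B and E → score 2.
E: beats C, A, B, and D → score 4.
E has the best pairwise record.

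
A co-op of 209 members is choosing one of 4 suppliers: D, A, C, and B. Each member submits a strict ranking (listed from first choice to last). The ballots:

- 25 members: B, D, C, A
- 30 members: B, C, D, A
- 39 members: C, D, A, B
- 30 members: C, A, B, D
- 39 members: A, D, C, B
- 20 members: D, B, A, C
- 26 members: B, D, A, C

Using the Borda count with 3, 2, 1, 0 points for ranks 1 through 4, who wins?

D

D: 25·2 + 30·1 + 39·2 + 30·0 + 39·2 + 20·3 + 26·2 = 348
A: 25·0 + 30·0 + 39·1 + 30·2 + 39·3 + 20·1 + 26·1 = 262
C: 25·1 + 30·2 + 39·3 + 30·3 + 39·1 + 20·0 + 26·0 = 331
B: 25·3 + 30·3 + 39·0 + 30·1 + 39·0 + 20·2 + 26·3 = 313
D has the highest Borda score (348).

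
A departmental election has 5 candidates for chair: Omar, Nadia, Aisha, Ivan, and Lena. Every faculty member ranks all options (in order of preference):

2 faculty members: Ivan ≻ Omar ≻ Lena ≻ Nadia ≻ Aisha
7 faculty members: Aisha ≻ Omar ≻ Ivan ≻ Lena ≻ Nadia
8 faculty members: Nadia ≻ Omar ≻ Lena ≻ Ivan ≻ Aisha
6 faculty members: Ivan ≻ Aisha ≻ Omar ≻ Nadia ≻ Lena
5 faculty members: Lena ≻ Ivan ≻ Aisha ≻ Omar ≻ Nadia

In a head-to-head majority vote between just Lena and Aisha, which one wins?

Voters preferring Lena to Aisha: 15; preferring Aisha to Lena: 13.
Lena wins the head-to-head.

Lena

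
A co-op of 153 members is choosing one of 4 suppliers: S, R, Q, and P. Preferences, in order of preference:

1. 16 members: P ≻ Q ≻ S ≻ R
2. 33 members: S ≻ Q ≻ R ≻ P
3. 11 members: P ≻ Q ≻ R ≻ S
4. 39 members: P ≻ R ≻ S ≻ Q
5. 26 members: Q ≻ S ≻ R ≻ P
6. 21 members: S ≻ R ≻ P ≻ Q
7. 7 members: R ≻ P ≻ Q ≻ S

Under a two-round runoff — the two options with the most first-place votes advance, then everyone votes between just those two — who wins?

Round 1 first-place votes: S 54, R 7, Q 26, P 66.
P and S advance.
Runoff: P is preferred to S by 73 voters; S by 80.
S wins the runoff.

S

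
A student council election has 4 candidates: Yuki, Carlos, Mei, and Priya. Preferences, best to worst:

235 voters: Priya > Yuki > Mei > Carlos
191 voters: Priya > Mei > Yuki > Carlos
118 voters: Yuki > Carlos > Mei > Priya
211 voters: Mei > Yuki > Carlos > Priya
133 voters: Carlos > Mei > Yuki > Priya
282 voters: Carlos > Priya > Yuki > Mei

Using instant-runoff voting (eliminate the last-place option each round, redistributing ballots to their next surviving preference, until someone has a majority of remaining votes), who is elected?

Round 1: Yuki 118, Carlos 415, Mei 211, Priya 426. Eliminate Yuki.
Round 2: Carlos 533, Mei 211, Priya 426. Eliminate Mei.
Round 3: Carlos 744, Priya 426. Carlos has a majority.

Carlos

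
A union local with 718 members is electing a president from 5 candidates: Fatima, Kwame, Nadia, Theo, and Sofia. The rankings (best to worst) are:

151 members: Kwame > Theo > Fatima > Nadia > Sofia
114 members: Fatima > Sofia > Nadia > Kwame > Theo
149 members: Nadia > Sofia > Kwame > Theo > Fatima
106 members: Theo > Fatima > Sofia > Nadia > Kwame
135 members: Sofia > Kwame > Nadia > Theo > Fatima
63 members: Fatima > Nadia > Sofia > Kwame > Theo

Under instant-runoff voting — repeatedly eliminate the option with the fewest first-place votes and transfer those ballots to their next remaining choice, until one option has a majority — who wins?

Round 1: Fatima 177, Kwame 151, Nadia 149, Theo 106, Sofia 135. Eliminate Theo.
Round 2: Fatima 283, Kwame 151, Nadia 149, Sofia 135. Eliminate Sofia.
Round 3: Fatima 283, Kwame 286, Nadia 149. Eliminate Nadia.
Round 4: Fatima 283, Kwame 435. Kwame has a majority.

Kwame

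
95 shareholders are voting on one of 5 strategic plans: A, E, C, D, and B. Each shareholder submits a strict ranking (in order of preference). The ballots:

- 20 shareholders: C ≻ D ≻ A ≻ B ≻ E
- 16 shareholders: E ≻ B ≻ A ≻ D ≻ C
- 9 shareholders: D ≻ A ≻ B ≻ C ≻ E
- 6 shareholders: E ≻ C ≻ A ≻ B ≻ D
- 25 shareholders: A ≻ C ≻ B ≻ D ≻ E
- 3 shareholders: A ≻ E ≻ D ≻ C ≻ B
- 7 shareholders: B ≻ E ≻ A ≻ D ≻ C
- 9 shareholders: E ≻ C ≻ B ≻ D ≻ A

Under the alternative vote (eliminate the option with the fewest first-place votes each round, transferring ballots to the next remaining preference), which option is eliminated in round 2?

D

Round 1: A 28, E 31, C 20, D 9, B 7. Eliminate B.
Round 2: A 28, E 38, C 20, D 9. Eliminate D.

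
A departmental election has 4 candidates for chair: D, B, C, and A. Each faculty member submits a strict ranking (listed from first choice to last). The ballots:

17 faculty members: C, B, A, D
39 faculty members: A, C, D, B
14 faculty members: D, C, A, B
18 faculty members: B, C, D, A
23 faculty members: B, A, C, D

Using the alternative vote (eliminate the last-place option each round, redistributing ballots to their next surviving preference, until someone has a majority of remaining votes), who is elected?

Round 1: D 14, B 41, C 17, A 39. Eliminate D.
Round 2: B 41, C 31, A 39. Eliminate C.
Round 3: B 58, A 53. B has a majority.

B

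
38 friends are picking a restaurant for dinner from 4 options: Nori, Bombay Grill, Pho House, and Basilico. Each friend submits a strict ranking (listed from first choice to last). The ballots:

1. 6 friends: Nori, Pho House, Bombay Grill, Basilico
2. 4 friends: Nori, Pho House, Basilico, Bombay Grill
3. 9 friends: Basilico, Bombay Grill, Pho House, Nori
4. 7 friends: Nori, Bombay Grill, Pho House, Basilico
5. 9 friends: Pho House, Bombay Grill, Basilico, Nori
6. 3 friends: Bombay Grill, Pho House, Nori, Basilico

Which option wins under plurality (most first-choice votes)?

First-place votes: Nori 17, Bombay Grill 3, Pho House 9, Basilico 9.
Nori has the most first-place votes.

Nori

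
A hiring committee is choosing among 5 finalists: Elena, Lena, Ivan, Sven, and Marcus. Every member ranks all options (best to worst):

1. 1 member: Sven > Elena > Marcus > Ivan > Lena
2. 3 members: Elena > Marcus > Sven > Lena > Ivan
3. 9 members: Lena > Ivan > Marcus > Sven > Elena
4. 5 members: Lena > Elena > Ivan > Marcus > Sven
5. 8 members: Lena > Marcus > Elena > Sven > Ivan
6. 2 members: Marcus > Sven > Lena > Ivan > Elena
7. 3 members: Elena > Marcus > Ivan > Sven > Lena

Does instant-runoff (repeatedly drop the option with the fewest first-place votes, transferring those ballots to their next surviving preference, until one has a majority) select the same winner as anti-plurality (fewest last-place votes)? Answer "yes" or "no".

Instant-runoff — R1 Elena 6, Lena 22, Ivan 0, Sven 1, Marcus 2 (Lena winner). Winner: Lena.
Anti-plurality — last-place votes: Elena 11, Lena 4, Ivan 11, Sven 5, Marcus 0. Winner: Marcus.
The two methods disagree.

no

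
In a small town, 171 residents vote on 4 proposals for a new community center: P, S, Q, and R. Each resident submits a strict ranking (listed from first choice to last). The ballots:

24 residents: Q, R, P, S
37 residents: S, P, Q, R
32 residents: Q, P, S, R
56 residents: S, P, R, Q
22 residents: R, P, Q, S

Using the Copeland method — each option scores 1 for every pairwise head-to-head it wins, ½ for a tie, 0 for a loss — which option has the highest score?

S

P: beats Q and R; loses to S → score 2.
S: beats P, Q, and R → score 3.
Q: beats R; loses to P and S → score 1.
R: loses to P, S, and Q → score 0.
S has the best pairwise record.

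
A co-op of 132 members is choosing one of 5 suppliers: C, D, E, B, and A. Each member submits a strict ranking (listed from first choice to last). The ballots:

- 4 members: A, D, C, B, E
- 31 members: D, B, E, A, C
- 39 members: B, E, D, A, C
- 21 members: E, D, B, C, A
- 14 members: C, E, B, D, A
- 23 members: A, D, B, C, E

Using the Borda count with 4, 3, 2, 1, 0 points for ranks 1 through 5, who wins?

B

C: 4·2 + 31·0 + 39·0 + 21·1 + 14·4 + 23·1 = 108
D: 4·3 + 31·4 + 39·2 + 21·3 + 14·1 + 23·3 = 360
E: 4·0 + 31·2 + 39·3 + 21·4 + 14·3 + 23·0 = 305
B: 4·1 + 31·3 + 39·4 + 21·2 + 14·2 + 23·2 = 369
A: 4·4 + 31·1 + 39·1 + 21·0 + 14·0 + 23·4 = 178
B has the highest Borda score (369).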